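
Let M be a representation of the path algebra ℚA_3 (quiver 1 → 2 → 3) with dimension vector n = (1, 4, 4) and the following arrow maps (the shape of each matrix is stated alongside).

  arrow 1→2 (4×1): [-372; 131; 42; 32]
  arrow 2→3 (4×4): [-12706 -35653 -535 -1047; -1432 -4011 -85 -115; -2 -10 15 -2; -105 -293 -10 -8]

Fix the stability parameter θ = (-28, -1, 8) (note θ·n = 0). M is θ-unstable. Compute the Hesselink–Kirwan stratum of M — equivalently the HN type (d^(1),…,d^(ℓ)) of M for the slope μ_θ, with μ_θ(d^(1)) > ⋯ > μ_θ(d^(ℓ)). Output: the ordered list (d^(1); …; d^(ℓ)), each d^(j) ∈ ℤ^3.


Barcode: M ≅ I[1,3], I[2,2], I[2,3]^2, I[3,3]. HN layers by μ_θ (3 steps, strictly decreasing):
  μ^(1)=8; μ^(2)=-1; μ^(3)=-28

((0, 0, 4); (0, 4, 0); (1, 0, 0))


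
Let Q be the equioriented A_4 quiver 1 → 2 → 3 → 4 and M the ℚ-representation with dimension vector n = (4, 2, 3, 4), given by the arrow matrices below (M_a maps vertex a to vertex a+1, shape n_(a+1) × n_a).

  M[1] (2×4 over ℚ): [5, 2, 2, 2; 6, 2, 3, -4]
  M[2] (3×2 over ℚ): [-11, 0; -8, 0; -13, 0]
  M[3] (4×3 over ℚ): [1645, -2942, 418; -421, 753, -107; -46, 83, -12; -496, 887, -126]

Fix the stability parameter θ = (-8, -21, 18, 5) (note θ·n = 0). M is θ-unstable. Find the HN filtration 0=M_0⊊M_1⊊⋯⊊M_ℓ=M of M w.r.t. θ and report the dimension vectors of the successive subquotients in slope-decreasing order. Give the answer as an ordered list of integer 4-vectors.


Barcode: M ≅ I[1,1]^2, I[1,2], I[1,4], I[3,4]^2, I[4,4]. HN layers by μ_θ (4 steps, strictly decreasing):
  μ^(1)=23/2; μ^(2)=5; μ^(3)=-8; μ^(4)=-29/2

((0, 0, 3, 3); (0, 0, 0, 1); (2, 0, 0, 0); (2, 2, 0, 0))


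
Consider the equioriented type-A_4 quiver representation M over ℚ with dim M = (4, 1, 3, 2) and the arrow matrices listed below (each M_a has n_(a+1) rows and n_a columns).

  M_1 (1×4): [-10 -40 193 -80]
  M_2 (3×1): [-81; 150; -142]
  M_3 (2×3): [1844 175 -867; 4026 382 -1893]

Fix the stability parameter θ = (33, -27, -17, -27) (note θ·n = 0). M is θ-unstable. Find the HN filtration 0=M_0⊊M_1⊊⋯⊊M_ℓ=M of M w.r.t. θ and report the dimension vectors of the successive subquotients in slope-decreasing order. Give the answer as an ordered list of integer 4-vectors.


Barcode: M ≅ I[1,1]^3, I[1,3], I[3,4]^2. HN layers by μ_θ (3 steps, strictly decreasing):
  μ^(1)=33; μ^(2)=-11/3; μ^(3)=-22

((3, 0, 0, 0); (1, 1, 1, 0); (0, 0, 2, 2))


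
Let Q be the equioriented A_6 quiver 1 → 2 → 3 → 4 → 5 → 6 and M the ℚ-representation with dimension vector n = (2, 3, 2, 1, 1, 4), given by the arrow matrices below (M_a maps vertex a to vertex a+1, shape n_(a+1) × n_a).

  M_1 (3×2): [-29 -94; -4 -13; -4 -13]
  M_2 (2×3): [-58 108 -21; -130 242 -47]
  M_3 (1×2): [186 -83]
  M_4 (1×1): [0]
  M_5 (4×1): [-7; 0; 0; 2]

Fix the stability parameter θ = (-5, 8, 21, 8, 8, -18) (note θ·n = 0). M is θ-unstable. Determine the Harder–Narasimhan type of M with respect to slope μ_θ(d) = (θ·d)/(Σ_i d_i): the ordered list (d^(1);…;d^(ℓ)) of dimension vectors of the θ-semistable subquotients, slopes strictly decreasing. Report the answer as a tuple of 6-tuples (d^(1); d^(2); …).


Via rank(M_{q-1}∘⋯∘M_p): M ≅ I[1,2], I[1,4], I[2,3], I[5,6], I[6,6]^3.
μ_θ-semistable layers: μ^(1)=21; μ^(2)=29/2; μ^(3)=8; μ^(4)=-5; μ^(5)=-18

((0, 0, 1, 0, 0, 0); (0, 0, 1, 1, 0, 0); (0, 3, 0, 0, 0, 0); (2, 0, 0, 0, 1, 1); (0, 0, 0, 0, 0, 3))


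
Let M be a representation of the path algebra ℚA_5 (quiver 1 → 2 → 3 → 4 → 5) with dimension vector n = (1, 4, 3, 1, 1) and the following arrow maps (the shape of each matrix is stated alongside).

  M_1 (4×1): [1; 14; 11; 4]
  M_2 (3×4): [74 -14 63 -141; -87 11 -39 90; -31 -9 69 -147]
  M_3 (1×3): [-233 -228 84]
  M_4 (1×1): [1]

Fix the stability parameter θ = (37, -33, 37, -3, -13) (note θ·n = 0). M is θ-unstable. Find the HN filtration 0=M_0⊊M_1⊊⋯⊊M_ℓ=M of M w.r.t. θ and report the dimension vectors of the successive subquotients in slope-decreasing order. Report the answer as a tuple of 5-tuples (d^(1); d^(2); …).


Barcode: M ≅ I[1,5], I[2,2], I[2,3]^2. HN layers by μ_θ (4 steps, strictly decreasing):
  μ^(1)=37; μ^(2)=7; μ^(3)=2; μ^(4)=-33

((0, 0, 2, 0, 0); (0, 0, 1, 1, 1); (1, 1, 0, 0, 0); (0, 3, 0, 0, 0))


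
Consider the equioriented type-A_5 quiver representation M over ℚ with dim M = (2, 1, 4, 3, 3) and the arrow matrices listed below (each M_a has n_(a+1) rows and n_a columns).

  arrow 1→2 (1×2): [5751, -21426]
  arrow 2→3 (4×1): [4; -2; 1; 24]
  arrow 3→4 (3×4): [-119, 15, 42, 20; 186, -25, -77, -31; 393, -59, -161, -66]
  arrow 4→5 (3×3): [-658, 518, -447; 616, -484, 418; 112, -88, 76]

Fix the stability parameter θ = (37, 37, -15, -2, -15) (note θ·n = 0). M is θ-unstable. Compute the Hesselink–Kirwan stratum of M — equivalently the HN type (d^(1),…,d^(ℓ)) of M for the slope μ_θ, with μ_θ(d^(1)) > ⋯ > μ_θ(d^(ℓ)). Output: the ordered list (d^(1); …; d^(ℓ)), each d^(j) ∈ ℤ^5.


Interval decomposition of M: I[1,1], I[1,5], I[3,3], I[3,4], I[3,5], I[5,5].
HN type (ℓ=5): μ^(1)=37; μ^(2)=42/5; μ^(3)=-2; μ^(4)=-17/2; μ^(5)=-15

((1, 0, 0, 0, 0); (1, 1, 1, 1, 1); (0, 0, 0, 1, 0); (0, 0, 0, 1, 1); (0, 0, 3, 0, 1))


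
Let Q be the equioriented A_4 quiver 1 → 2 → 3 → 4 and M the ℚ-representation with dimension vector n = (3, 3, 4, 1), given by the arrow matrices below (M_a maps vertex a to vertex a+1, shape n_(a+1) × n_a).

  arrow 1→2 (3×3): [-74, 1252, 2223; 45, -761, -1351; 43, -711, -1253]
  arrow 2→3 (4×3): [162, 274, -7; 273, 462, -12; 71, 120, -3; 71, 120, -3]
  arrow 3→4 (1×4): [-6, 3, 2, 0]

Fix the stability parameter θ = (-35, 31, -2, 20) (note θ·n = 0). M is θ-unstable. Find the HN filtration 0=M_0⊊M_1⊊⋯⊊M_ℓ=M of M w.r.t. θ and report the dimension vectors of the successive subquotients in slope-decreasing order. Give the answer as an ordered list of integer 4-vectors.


Barcode: M ≅ I[1,1], I[1,3], I[1,4], I[2,2], I[3,3]^2. HN layers by μ_θ (5 steps, strictly decreasing):
  μ^(1)=31; μ^(2)=20; μ^(3)=29/2; μ^(4)=-2; μ^(5)=-35

((0, 1, 0, 0); (0, 0, 0, 1); (0, 2, 2, 0); (0, 0, 2, 0); (3, 0, 0, 0))


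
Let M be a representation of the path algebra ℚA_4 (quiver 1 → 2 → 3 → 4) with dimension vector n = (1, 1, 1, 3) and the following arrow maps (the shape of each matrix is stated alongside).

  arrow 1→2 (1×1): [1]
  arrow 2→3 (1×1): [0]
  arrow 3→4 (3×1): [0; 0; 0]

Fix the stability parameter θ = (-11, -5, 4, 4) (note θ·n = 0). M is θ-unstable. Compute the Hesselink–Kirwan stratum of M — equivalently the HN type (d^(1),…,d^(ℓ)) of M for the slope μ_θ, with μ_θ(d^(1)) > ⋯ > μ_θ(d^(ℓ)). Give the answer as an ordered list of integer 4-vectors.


Interval decomposition of M: I[1,2], I[3,3], I[4,4]^3.
HN type (ℓ=3): μ^(1)=4; μ^(2)=-5; μ^(3)=-11

((0, 0, 1, 3); (0, 1, 0, 0); (1, 0, 0, 0))


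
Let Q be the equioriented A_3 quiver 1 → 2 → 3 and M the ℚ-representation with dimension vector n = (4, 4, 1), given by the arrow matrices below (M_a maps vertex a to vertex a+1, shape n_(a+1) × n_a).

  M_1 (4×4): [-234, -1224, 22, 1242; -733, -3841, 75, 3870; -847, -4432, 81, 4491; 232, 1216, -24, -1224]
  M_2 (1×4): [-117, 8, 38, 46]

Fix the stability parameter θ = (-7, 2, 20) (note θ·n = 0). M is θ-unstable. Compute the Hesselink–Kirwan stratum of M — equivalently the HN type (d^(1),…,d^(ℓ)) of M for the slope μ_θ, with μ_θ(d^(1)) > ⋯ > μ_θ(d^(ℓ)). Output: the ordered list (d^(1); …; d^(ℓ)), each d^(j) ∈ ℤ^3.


Barcode: M ≅ I[1,1]^2, I[1,2]^2, I[2,2], I[2,3]. HN layers by μ_θ (3 steps, strictly decreasing):
  μ^(1)=20; μ^(2)=2; μ^(3)=-7

((0, 0, 1); (0, 4, 0); (4, 0, 0))


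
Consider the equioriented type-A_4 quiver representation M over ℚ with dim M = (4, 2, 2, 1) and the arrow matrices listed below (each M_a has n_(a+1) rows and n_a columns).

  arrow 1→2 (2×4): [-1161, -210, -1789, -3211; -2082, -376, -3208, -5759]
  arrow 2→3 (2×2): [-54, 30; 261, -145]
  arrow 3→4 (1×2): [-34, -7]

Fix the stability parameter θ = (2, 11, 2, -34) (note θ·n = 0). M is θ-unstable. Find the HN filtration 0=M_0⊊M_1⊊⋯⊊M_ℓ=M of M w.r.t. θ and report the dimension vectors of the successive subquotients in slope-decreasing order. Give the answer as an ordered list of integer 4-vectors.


Interval decomposition of M: I[1,1]^2, I[1,2], I[1,4], I[3,3].
HN type (ℓ=3): μ^(1)=11; μ^(2)=2; μ^(3)=-19/4

((0, 1, 0, 0); (3, 0, 1, 0); (1, 1, 1, 1))


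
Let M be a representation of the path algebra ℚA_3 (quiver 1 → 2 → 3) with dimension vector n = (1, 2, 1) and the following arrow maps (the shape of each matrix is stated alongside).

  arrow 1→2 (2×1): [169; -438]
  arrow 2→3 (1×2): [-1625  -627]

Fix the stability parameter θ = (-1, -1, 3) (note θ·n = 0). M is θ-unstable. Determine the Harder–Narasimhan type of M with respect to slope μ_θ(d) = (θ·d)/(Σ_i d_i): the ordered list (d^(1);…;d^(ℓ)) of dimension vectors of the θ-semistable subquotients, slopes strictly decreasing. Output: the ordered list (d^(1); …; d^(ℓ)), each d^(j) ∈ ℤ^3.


Via rank(M_{q-1}∘⋯∘M_p): M ≅ I[1,3], I[2,2].
μ_θ-semistable layers: μ^(1)=3; μ^(2)=-1

((0, 0, 1); (1, 2, 0))


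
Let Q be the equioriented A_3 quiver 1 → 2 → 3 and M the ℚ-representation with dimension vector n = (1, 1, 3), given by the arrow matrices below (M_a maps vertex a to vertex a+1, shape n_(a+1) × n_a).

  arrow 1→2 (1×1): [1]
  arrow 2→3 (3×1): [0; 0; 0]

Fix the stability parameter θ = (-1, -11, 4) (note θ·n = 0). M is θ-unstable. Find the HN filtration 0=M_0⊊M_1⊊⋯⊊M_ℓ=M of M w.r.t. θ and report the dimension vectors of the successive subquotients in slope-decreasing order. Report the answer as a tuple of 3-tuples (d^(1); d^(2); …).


Via rank(M_{q-1}∘⋯∘M_p): M ≅ I[1,2], I[3,3]^3.
μ_θ-semistable layers: μ^(1)=4; μ^(2)=-6

((0, 0, 3); (1, 1, 0))


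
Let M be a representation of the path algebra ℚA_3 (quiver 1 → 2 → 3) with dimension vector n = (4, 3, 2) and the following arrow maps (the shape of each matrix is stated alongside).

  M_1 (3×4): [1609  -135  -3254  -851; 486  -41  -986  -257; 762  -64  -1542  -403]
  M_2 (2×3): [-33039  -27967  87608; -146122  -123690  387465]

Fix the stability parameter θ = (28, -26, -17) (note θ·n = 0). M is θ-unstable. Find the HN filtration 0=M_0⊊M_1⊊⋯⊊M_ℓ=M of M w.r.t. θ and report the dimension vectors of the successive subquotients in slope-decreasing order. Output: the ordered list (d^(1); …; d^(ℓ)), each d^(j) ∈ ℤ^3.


Interval decomposition of M: I[1,1], I[1,2], I[1,3]^2.
HN type (ℓ=3): μ^(1)=28; μ^(2)=1; μ^(3)=-5

((1, 0, 0); (1, 1, 0); (2, 2, 2))


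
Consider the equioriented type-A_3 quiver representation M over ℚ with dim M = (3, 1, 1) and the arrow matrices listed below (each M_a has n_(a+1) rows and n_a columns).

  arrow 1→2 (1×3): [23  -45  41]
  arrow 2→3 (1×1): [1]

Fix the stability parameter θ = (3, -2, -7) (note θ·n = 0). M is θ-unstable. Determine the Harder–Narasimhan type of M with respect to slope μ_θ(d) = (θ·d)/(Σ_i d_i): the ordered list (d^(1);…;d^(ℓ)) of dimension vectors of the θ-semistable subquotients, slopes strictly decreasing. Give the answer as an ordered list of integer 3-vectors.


Via rank(M_{q-1}∘⋯∘M_p): M ≅ I[1,1]^2, I[1,3].
μ_θ-semistable layers: μ^(1)=3; μ^(2)=-2

((2, 0, 0); (1, 1, 1))


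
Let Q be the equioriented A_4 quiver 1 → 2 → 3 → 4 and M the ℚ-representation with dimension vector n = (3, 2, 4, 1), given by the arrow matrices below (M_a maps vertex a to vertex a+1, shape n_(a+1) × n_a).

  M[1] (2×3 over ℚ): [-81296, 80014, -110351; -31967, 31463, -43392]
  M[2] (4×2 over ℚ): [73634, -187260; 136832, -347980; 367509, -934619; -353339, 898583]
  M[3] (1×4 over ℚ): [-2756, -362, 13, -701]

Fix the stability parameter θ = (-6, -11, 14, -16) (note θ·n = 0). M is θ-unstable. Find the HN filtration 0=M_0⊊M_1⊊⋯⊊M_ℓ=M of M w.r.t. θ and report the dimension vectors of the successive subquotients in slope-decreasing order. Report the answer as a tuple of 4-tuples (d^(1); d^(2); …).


Barcode: M ≅ I[1,1], I[1,3], I[1,4], I[3,3]^2. HN layers by μ_θ (4 steps, strictly decreasing):
  μ^(1)=14; μ^(2)=-1; μ^(3)=-6; μ^(4)=-17/2

((0, 0, 3, 0); (0, 0, 1, 1); (1, 0, 0, 0); (2, 2, 0, 0))


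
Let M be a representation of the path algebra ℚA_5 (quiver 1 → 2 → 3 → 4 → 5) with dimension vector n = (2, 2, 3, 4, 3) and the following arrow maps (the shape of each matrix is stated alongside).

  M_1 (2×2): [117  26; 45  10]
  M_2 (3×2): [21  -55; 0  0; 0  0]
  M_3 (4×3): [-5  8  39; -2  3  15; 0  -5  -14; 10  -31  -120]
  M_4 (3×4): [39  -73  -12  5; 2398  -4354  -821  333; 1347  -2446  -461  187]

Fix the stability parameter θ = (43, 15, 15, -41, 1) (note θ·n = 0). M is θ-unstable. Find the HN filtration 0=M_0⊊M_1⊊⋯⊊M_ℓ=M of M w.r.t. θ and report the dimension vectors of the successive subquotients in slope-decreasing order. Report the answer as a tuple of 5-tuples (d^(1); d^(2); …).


Via rank(M_{q-1}∘⋯∘M_p): M ≅ I[1,1], I[1,5], I[2,2], I[3,4], I[3,5], I[4,5].
μ_θ-semistable layers: μ^(1)=43; μ^(2)=15; μ^(3)=33/5; μ^(4)=1; μ^(5)=-13; μ^(6)=-41

((1, 0, 0, 0, 0); (0, 1, 0, 0, 0); (1, 1, 1, 1, 1); (0, 0, 0, 0, 2); (0, 0, 2, 2, 0); (0, 0, 0, 1, 0))


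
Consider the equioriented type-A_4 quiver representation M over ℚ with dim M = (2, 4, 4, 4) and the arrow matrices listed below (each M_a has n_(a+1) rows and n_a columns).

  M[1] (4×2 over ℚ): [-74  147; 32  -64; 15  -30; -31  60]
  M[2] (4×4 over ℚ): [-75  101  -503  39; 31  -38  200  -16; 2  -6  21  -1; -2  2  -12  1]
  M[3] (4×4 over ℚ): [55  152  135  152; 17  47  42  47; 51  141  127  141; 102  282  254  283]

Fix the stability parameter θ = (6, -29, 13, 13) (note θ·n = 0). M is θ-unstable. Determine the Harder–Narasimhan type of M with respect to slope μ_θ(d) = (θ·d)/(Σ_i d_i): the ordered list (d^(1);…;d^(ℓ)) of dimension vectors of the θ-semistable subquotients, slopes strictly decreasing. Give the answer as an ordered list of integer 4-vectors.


Barcode: M ≅ I[1,4]^2, I[2,4]^2. HN layers by μ_θ (3 steps, strictly decreasing):
  μ^(1)=13; μ^(2)=-23/2; μ^(3)=-29

((0, 0, 4, 4); (2, 2, 0, 0); (0, 2, 0, 0))


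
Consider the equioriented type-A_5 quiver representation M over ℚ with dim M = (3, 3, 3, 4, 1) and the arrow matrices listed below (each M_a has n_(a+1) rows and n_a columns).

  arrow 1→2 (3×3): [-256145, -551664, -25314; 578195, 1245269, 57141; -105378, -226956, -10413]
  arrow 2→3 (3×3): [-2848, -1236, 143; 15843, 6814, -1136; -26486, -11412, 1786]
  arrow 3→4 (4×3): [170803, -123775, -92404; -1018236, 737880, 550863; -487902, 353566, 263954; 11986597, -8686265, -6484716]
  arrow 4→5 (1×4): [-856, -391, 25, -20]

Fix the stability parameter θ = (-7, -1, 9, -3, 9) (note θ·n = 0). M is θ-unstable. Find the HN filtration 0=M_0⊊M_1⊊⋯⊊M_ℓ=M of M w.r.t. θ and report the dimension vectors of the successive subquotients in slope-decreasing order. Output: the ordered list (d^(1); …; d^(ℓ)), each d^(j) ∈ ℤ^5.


Via rank(M_{q-1}∘⋯∘M_p): M ≅ I[1,2], I[1,3], I[1,4], I[3,5], I[4,4]^2.
μ_θ-semistable layers: μ^(1)=9; μ^(2)=3; μ^(3)=-1; μ^(4)=-3; μ^(5)=-7

((0, 0, 1, 0, 1); (0, 0, 2, 2, 0); (0, 3, 0, 0, 0); (0, 0, 0, 2, 0); (3, 0, 0, 0, 0))


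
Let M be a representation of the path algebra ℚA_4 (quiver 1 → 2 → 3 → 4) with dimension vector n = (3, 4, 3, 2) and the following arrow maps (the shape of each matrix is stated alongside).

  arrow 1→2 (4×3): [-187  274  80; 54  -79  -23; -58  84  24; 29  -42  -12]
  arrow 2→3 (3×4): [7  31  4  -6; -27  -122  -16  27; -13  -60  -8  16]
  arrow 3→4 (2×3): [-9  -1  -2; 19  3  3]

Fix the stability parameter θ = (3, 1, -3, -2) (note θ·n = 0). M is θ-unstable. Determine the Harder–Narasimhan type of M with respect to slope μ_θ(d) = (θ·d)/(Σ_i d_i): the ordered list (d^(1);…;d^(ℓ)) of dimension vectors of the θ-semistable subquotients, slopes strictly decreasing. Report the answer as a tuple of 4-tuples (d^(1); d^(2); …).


Interval decomposition of M: I[1,1], I[1,4]^2, I[2,2], I[2,3].
HN type (ℓ=4): μ^(1)=3; μ^(2)=1; μ^(3)=-1/4; μ^(4)=-1

((1, 0, 0, 0); (0, 1, 0, 0); (2, 2, 2, 2); (0, 1, 1, 0))


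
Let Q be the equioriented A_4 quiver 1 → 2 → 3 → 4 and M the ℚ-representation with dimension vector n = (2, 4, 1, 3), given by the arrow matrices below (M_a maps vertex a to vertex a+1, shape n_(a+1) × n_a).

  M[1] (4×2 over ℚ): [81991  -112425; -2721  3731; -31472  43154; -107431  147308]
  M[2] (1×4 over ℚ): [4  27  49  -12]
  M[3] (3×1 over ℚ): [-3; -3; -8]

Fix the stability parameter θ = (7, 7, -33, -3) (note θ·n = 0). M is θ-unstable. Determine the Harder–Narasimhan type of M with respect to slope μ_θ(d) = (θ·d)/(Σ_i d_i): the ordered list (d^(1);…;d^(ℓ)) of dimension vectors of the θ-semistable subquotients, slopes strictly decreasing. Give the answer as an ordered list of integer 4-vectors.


Interval decomposition of M: I[1,2], I[1,4], I[2,2]^2, I[4,4]^2.
HN type (ℓ=3): μ^(1)=7; μ^(2)=-3; μ^(3)=-19/3

((1, 3, 0, 0); (0, 0, 0, 3); (1, 1, 1, 0))


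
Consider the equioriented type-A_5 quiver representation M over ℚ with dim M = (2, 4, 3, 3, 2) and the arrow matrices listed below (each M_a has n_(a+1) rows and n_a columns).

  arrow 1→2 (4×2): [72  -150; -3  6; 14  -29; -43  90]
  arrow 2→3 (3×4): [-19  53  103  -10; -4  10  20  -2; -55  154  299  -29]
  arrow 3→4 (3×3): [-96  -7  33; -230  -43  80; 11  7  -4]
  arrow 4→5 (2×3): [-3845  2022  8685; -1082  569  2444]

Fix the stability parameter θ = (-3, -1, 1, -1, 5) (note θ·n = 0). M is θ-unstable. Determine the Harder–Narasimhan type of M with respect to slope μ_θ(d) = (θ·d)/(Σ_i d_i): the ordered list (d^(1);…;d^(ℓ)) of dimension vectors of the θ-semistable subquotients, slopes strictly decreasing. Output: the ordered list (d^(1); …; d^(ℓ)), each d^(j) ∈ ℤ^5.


Via rank(M_{q-1}∘⋯∘M_p): M ≅ I[1,4], I[1,5], I[2,2]^2, I[3,5].
μ_θ-semistable layers: μ^(1)=5; μ^(2)=0; μ^(3)=-1; μ^(4)=-3

((0, 0, 0, 0, 2); (0, 0, 3, 3, 0); (0, 4, 0, 0, 0); (2, 0, 0, 0, 0))


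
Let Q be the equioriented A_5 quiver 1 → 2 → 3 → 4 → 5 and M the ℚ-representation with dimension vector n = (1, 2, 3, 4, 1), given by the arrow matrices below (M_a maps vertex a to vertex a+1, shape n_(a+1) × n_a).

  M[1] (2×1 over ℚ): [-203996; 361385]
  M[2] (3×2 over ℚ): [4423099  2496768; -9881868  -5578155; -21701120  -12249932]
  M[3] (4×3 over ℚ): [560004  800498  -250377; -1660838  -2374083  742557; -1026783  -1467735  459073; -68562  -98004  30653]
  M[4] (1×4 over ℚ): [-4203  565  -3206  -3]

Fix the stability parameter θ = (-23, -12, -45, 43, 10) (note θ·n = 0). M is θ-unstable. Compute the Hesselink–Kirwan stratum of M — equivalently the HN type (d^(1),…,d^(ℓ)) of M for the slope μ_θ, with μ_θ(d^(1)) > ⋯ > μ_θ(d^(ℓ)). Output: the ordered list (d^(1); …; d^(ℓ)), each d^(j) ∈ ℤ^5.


Interval decomposition of M: I[1,5], I[2,4], I[3,4], I[4,4].
HN type (ℓ=5): μ^(1)=43; μ^(2)=53/2; μ^(3)=-80/3; μ^(4)=-57/2; μ^(5)=-45

((0, 0, 0, 3, 0); (0, 0, 0, 1, 1); (1, 1, 1, 0, 0); (0, 1, 1, 0, 0); (0, 0, 1, 0, 0))


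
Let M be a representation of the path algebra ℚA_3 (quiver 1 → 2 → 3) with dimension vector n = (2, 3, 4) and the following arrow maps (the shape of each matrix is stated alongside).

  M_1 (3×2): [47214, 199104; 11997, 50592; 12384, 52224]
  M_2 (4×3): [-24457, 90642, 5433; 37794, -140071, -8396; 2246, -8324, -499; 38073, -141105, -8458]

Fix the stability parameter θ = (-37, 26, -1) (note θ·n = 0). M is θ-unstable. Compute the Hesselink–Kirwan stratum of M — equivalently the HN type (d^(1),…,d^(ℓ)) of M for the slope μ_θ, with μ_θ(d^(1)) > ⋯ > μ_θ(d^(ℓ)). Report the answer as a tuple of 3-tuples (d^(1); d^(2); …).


Barcode: M ≅ I[1,1], I[1,3], I[2,3]^2, I[3,3]. HN layers by μ_θ (3 steps, strictly decreasing):
  μ^(1)=25/2; μ^(2)=-1; μ^(3)=-37

((0, 3, 3); (0, 0, 1); (2, 0, 0))


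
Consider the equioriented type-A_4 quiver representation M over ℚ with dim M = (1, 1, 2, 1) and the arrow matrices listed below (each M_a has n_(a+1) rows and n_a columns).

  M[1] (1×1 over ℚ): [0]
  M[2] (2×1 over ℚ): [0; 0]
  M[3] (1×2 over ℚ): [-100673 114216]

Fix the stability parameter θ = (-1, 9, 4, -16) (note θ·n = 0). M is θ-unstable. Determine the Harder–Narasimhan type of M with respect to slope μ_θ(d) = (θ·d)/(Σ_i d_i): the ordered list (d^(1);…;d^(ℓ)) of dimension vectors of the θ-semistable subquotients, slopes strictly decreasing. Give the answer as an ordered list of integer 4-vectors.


Barcode: M ≅ I[1,1], I[2,2], I[3,3], I[3,4]. HN layers by μ_θ (4 steps, strictly decreasing):
  μ^(1)=9; μ^(2)=4; μ^(3)=-1; μ^(4)=-6

((0, 1, 0, 0); (0, 0, 1, 0); (1, 0, 0, 0); (0, 0, 1, 1))


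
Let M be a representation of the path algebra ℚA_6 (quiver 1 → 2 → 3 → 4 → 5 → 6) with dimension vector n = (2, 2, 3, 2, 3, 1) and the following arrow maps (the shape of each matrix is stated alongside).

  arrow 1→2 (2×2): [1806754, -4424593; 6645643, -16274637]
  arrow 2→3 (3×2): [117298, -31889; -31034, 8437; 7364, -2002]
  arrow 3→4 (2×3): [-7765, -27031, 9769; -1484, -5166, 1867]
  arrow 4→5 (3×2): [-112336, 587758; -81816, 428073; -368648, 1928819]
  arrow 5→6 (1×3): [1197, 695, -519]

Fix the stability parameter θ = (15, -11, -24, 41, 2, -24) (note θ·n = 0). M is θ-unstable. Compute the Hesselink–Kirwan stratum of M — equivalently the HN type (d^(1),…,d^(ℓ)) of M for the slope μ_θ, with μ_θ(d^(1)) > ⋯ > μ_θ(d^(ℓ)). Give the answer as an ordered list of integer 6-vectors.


Interval decomposition of M: I[1,2], I[1,3], I[3,4], I[3,5], I[5,5], I[5,6].
HN type (ℓ=6): μ^(1)=41; μ^(2)=43/2; μ^(3)=2; μ^(4)=-20/3; μ^(5)=-11; μ^(6)=-24

((0, 0, 0, 1, 0, 0); (0, 0, 0, 1, 1, 0); (1, 1, 0, 0, 1, 0); (1, 1, 1, 0, 0, 0); (0, 0, 0, 0, 1, 1); (0, 0, 2, 0, 0, 0))


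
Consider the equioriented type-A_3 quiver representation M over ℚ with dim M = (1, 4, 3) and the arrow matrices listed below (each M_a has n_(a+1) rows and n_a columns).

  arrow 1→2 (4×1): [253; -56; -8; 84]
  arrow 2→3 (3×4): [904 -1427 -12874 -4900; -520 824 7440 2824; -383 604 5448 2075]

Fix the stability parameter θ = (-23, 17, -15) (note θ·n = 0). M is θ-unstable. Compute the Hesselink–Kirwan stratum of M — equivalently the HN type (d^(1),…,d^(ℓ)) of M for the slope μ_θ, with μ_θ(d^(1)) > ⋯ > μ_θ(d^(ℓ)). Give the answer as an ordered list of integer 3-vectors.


Barcode: M ≅ I[1,3], I[2,2]^2, I[2,3], I[3,3]. HN layers by μ_θ (4 steps, strictly decreasing):
  μ^(1)=17; μ^(2)=1; μ^(3)=-15; μ^(4)=-23

((0, 2, 0); (0, 2, 2); (0, 0, 1); (1, 0, 0))


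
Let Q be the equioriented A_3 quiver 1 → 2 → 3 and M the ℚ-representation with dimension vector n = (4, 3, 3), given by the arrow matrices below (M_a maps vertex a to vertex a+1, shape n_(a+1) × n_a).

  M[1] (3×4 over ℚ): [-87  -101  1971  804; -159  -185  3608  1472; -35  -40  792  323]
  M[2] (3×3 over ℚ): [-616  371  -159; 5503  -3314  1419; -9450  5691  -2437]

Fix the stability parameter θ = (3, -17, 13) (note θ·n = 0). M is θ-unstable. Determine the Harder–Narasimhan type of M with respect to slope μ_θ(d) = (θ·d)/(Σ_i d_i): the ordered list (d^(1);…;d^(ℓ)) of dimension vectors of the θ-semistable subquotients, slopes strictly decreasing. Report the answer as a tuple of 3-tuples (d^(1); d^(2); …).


Interval decomposition of M: I[1,1], I[1,2], I[1,3]^2, I[3,3].
HN type (ℓ=3): μ^(1)=13; μ^(2)=3; μ^(3)=-7

((0, 0, 3); (1, 0, 0); (3, 3, 0))


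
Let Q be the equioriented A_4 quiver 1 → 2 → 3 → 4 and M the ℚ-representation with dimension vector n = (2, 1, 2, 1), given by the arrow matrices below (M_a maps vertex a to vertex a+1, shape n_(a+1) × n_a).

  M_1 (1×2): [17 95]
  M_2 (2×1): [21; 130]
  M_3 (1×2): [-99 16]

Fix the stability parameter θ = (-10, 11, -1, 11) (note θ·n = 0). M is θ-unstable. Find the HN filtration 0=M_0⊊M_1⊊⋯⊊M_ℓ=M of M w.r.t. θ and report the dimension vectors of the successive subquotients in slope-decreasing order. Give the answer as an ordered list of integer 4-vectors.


Interval decomposition of M: I[1,1], I[1,4], I[3,3].
HN type (ℓ=4): μ^(1)=11; μ^(2)=5; μ^(3)=-1; μ^(4)=-10

((0, 0, 0, 1); (0, 1, 1, 0); (0, 0, 1, 0); (2, 0, 0, 0))


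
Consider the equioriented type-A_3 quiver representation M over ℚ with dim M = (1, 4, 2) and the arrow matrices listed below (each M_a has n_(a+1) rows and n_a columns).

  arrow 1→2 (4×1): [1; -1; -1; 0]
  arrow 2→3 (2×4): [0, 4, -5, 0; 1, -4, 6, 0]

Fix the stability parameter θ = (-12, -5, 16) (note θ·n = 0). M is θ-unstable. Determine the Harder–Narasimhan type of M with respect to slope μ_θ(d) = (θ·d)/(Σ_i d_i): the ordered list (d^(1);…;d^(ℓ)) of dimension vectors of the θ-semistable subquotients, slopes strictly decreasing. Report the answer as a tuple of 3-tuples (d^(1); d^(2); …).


Barcode: M ≅ I[1,3], I[2,2]^2, I[2,3]. HN layers by μ_θ (3 steps, strictly decreasing):
  μ^(1)=16; μ^(2)=-5; μ^(3)=-12

((0, 0, 2); (0, 4, 0); (1, 0, 0))


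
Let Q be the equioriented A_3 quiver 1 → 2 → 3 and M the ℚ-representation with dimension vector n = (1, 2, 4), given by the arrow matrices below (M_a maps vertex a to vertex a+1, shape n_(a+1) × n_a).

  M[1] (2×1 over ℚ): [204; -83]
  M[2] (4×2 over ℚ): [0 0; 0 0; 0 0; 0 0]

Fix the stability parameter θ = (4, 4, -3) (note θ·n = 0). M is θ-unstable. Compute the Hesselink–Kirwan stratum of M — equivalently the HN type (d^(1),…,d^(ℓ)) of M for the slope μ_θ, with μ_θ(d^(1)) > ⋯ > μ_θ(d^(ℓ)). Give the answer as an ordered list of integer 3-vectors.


Via rank(M_{q-1}∘⋯∘M_p): M ≅ I[1,2], I[2,2], I[3,3]^4.
μ_θ-semistable layers: μ^(1)=4; μ^(2)=-3

((1, 2, 0); (0, 0, 4))


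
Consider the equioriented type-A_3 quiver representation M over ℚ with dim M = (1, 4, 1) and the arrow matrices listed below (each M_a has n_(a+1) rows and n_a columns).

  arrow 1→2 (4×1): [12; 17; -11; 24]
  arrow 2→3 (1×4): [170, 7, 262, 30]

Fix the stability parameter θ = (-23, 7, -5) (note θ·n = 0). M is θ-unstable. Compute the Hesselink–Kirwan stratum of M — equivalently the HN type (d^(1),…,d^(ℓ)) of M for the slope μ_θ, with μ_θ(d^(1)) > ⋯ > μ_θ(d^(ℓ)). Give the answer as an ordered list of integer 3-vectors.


Via rank(M_{q-1}∘⋯∘M_p): M ≅ I[1,3], I[2,2]^3.
μ_θ-semistable layers: μ^(1)=7; μ^(2)=1; μ^(3)=-23

((0, 3, 0); (0, 1, 1); (1, 0, 0))


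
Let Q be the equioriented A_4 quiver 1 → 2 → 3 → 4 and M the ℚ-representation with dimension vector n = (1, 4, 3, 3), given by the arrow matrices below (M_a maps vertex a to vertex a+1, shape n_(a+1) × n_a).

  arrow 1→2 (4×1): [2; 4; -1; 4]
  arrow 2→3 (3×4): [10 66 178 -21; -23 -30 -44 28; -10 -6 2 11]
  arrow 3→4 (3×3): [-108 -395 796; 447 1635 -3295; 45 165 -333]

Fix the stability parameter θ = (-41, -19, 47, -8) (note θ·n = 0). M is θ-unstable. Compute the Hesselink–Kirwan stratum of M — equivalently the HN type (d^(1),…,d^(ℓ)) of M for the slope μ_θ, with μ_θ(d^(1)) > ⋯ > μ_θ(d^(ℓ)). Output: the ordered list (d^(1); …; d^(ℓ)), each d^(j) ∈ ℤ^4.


Interval decomposition of M: I[1,4], I[2,2]^2, I[2,3], I[3,4], I[4,4].
HN type (ℓ=5): μ^(1)=47; μ^(2)=39/2; μ^(3)=-8; μ^(4)=-19; μ^(5)=-41

((0, 0, 1, 0); (0, 0, 2, 2); (0, 0, 0, 1); (0, 4, 0, 0); (1, 0, 0, 0))


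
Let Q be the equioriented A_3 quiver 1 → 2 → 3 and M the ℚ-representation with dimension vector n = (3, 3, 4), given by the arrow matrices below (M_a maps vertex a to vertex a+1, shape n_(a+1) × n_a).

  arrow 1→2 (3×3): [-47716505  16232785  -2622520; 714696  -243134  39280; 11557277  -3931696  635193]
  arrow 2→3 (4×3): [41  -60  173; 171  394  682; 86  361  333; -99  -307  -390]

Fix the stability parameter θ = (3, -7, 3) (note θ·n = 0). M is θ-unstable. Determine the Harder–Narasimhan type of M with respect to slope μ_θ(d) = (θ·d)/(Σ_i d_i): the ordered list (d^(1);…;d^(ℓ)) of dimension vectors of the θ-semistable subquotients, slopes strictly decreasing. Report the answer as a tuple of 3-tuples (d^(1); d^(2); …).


Barcode: M ≅ I[1,3]^3, I[3,3]. HN layers by μ_θ (2 steps, strictly decreasing):
  μ^(1)=3; μ^(2)=-2

((0, 0, 4); (3, 3, 0))


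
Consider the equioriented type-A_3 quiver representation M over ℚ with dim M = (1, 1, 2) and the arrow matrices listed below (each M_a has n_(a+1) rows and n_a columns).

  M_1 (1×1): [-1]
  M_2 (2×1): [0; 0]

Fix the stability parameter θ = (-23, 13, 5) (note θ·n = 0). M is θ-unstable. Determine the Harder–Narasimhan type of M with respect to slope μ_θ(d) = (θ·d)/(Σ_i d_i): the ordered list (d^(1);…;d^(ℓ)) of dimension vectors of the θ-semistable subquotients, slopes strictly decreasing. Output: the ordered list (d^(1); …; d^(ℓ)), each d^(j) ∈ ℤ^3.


Interval decomposition of M: I[1,2], I[3,3]^2.
HN type (ℓ=3): μ^(1)=13; μ^(2)=5; μ^(3)=-23

((0, 1, 0); (0, 0, 2); (1, 0, 0))


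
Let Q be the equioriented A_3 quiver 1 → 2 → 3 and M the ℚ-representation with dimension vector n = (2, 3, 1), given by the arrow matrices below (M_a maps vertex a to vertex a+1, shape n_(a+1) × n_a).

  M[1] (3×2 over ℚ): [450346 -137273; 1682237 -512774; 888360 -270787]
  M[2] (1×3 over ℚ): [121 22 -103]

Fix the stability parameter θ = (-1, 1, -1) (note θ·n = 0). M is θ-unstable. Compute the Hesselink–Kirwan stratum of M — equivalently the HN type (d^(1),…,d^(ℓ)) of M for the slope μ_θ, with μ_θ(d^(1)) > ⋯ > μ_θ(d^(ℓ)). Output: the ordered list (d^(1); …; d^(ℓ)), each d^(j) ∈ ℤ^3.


Via rank(M_{q-1}∘⋯∘M_p): M ≅ I[1,2]^2, I[2,3].
μ_θ-semistable layers: μ^(1)=1; μ^(2)=0; μ^(3)=-1

((0, 2, 0); (0, 1, 1); (2, 0, 0))


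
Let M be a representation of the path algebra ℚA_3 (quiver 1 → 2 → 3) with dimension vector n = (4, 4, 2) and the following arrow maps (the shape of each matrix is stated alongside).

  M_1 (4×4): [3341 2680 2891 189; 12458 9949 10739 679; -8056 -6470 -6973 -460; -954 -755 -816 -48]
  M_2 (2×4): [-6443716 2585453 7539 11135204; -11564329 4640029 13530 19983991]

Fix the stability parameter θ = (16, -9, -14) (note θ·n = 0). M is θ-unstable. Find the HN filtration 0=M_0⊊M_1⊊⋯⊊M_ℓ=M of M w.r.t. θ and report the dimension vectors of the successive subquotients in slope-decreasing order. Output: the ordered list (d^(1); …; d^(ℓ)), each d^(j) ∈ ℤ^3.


Via rank(M_{q-1}∘⋯∘M_p): M ≅ I[1,2]^2, I[1,3]^2.
μ_θ-semistable layers: μ^(1)=7/2; μ^(2)=-7/3

((2, 2, 0); (2, 2, 2))


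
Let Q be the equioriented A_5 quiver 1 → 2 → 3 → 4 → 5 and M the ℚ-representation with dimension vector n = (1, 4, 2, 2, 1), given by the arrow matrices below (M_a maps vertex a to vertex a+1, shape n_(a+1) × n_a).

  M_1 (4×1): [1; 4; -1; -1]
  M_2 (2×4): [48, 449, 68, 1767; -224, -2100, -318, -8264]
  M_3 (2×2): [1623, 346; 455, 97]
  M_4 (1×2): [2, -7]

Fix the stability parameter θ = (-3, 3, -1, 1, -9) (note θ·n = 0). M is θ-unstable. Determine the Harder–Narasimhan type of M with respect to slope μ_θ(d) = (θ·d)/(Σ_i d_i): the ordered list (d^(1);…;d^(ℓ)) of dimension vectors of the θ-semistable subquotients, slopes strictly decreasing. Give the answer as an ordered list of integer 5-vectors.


Via rank(M_{q-1}∘⋯∘M_p): M ≅ I[1,5], I[2,2]^2, I[2,4].
μ_θ-semistable layers: μ^(1)=3; μ^(2)=1; μ^(3)=-3/2; μ^(4)=-3

((0, 2, 0, 0, 0); (0, 1, 1, 1, 0); (0, 1, 1, 1, 1); (1, 0, 0, 0, 0))


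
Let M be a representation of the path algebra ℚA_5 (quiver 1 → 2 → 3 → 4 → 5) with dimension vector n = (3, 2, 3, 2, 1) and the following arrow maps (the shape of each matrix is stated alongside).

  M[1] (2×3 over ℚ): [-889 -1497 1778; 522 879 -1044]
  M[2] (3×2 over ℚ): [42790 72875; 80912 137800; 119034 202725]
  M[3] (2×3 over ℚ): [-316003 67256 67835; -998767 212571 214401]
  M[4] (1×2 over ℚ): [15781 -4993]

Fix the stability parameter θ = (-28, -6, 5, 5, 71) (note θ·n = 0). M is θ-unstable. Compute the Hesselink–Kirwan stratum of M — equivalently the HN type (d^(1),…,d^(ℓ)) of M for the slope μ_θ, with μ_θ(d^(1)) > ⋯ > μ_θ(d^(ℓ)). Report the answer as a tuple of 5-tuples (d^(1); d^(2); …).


Via rank(M_{q-1}∘⋯∘M_p): M ≅ I[1,1], I[1,2], I[1,5], I[3,3], I[3,4].
μ_θ-semistable layers: μ^(1)=71; μ^(2)=5; μ^(3)=-6; μ^(4)=-28

((0, 0, 0, 0, 1); (0, 0, 3, 2, 0); (0, 2, 0, 0, 0); (3, 0, 0, 0, 0))


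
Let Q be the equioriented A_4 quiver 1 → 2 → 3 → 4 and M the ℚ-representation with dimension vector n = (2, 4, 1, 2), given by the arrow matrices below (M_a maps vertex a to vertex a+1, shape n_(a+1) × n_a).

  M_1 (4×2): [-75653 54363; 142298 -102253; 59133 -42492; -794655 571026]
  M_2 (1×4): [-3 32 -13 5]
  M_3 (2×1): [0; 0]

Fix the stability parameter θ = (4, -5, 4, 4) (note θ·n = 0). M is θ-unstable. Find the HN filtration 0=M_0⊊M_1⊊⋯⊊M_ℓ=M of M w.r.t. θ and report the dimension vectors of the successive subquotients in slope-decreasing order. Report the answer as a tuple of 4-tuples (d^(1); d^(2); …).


Via rank(M_{q-1}∘⋯∘M_p): M ≅ I[1,2], I[1,3], I[2,2]^2, I[4,4]^2.
μ_θ-semistable layers: μ^(1)=4; μ^(2)=-1/2; μ^(3)=-5

((0, 0, 1, 2); (2, 2, 0, 0); (0, 2, 0, 0))


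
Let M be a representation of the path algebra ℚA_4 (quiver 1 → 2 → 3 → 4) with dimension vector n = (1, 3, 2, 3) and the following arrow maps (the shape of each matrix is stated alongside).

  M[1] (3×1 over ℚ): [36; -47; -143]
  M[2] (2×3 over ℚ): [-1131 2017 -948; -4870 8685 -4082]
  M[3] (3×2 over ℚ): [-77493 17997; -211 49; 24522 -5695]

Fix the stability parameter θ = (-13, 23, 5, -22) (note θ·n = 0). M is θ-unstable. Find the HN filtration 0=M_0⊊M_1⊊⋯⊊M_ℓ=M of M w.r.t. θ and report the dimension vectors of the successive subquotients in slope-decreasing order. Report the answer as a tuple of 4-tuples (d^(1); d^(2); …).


Interval decomposition of M: I[1,4], I[2,2], I[2,4], I[4,4].
HN type (ℓ=4): μ^(1)=23; μ^(2)=2; μ^(3)=-13; μ^(4)=-22

((0, 1, 0, 0); (0, 2, 2, 2); (1, 0, 0, 0); (0, 0, 0, 1))


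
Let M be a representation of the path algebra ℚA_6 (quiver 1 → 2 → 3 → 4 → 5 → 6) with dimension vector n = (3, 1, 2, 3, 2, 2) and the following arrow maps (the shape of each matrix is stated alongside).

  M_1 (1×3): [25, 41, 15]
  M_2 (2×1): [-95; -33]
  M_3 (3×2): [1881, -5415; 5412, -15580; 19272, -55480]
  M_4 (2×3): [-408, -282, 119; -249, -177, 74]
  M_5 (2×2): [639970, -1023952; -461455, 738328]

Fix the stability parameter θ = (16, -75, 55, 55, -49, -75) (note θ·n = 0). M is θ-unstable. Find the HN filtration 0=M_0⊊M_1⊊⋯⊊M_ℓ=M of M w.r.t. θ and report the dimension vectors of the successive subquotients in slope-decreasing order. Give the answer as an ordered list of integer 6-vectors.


Interval decomposition of M: I[1,1]^2, I[1,3], I[3,5], I[4,4], I[4,6], I[6,6].
HN type (ℓ=6): μ^(1)=55; μ^(2)=61/3; μ^(3)=16; μ^(4)=-23; μ^(5)=-59/2; μ^(6)=-75

((0, 0, 1, 1, 0, 0); (0, 0, 1, 1, 1, 0); (2, 0, 0, 0, 0, 0); (0, 0, 0, 1, 1, 1); (1, 1, 0, 0, 0, 0); (0, 0, 0, 0, 0, 1))


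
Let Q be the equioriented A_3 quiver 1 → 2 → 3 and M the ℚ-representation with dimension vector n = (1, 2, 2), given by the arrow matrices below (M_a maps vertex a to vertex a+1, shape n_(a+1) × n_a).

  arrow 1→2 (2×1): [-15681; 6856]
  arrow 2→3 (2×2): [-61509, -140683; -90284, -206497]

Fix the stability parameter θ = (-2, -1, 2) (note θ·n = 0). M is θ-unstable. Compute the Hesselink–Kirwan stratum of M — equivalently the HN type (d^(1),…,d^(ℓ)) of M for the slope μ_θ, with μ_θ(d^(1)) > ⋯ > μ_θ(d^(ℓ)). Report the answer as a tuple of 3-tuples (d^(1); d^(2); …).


Via rank(M_{q-1}∘⋯∘M_p): M ≅ I[1,3], I[2,3].
μ_θ-semistable layers: μ^(1)=2; μ^(2)=-1; μ^(3)=-2

((0, 0, 2); (0, 2, 0); (1, 0, 0))


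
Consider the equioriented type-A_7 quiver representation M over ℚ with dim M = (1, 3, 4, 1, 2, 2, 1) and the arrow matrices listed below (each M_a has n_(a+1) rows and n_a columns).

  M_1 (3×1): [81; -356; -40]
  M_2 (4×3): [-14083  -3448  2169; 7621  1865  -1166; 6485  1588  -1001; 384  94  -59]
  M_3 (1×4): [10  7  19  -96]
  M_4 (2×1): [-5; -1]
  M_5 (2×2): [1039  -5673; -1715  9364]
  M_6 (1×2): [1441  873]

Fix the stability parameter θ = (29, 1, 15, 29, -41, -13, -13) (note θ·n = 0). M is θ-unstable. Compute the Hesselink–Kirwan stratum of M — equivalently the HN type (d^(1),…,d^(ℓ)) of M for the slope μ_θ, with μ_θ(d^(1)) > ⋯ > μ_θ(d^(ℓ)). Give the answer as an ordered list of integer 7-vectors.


Via rank(M_{q-1}∘⋯∘M_p): M ≅ I[1,3], I[2,3], I[2,7], I[3,3], I[5,6].
μ_θ-semistable layers: μ^(1)=15; μ^(2)=1; μ^(3)=-11/3; μ^(4)=-13; μ^(5)=-41

((1, 1, 3, 0, 0, 0, 0); (0, 1, 0, 0, 0, 0, 0); (0, 1, 1, 1, 1, 1, 1); (0, 0, 0, 0, 0, 1, 0); (0, 0, 0, 0, 1, 0, 0))


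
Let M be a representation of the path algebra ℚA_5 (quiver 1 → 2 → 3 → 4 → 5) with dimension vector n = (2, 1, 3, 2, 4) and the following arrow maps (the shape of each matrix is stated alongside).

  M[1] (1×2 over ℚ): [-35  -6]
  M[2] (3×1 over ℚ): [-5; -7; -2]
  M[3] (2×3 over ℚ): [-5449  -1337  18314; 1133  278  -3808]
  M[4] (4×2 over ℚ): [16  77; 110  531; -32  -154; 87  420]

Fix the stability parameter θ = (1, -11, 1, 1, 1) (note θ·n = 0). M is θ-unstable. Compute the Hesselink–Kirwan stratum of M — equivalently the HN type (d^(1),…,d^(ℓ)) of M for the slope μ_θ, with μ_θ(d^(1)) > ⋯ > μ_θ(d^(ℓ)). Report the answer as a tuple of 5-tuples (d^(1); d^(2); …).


Via rank(M_{q-1}∘⋯∘M_p): M ≅ I[1,1], I[1,5], I[3,3], I[3,5], I[5,5]^2.
μ_θ-semistable layers: μ^(1)=1; μ^(2)=-5

((1, 0, 3, 2, 4); (1, 1, 0, 0, 0))


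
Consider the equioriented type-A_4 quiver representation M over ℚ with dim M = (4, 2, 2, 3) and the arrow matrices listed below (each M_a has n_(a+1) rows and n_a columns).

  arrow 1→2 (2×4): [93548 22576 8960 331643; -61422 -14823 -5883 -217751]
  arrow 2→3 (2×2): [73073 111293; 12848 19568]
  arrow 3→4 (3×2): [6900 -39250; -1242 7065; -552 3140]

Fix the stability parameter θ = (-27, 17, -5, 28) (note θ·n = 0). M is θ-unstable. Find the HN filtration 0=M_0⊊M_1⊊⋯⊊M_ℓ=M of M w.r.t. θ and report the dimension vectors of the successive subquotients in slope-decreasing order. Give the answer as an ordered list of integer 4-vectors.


Via rank(M_{q-1}∘⋯∘M_p): M ≅ I[1,1]^2, I[1,2], I[1,4], I[3,3], I[4,4]^2.
μ_θ-semistable layers: μ^(1)=28; μ^(2)=17; μ^(3)=6; μ^(4)=-5; μ^(5)=-27

((0, 0, 0, 3); (0, 1, 0, 0); (0, 1, 1, 0); (0, 0, 1, 0); (4, 0, 0, 0))


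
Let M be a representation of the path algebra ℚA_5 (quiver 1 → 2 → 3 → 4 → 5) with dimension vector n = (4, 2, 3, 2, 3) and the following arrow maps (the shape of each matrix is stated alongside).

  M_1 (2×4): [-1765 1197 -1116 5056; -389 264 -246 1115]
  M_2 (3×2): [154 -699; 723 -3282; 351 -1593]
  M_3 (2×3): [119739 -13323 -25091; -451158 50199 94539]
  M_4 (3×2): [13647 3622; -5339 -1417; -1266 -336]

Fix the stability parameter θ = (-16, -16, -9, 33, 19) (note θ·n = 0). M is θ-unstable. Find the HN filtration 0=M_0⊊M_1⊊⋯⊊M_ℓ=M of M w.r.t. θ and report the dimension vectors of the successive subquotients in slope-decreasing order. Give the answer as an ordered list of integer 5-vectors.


Interval decomposition of M: I[1,1]^2, I[1,3], I[1,5], I[3,5], I[5,5].
HN type (ℓ=4): μ^(1)=26; μ^(2)=19; μ^(3)=-9; μ^(4)=-16

((0, 0, 0, 2, 2); (0, 0, 0, 0, 1); (0, 0, 3, 0, 0); (4, 2, 0, 0, 0))
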